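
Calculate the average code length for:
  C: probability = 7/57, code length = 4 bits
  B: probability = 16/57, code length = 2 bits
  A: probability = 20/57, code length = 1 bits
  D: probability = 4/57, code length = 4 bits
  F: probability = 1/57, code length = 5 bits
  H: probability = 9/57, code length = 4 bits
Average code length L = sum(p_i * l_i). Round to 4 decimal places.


Weighted contributions p_i * l_i:
  C: (7/57) * 4 = 28/57
  B: (16/57) * 2 = 32/57
  A: (20/57) * 1 = 20/57
  D: (4/57) * 4 = 16/57
  F: (1/57) * 5 = 5/57
  H: (9/57) * 4 = 36/57
Sum = (28 + 32 + 20 + 16 + 5 + 36)/57 = 137/57

L = 137/57 = 2.4035 bits/symbol


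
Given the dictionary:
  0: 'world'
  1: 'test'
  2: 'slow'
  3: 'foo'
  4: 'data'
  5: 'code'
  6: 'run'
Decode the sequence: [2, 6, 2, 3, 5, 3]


Look up each index in the dictionary:
  2 -> 'slow'
  6 -> 'run'
  2 -> 'slow'
  3 -> 'foo'
  5 -> 'code'
  3 -> 'foo'

Decoded: "slow run slow foo code foo"


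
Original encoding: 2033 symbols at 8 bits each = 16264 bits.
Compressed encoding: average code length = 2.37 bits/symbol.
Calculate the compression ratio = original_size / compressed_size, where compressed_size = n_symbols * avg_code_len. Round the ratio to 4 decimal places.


original_size = n_symbols * orig_bits = 2033 * 8 = 16264 bits
compressed_size = n_symbols * avg_code_len = 2033 * 2.37 = 4818.21 bits
ratio = original_size / compressed_size = 16264 / 4818.21 = 3.3755

Compression ratio = 3.3755


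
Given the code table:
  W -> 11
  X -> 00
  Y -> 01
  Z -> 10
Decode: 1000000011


Decoding:
10 -> Z
00 -> X
00 -> X
00 -> X
11 -> W


Result: ZXXXW


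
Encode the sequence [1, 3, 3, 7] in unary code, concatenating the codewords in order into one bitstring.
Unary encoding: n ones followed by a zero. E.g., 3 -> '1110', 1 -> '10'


Encode each number as n ones followed by a terminating 0:
  1 -> 10 (2 bits)
  3 -> 1110 (4 bits)
  3 -> 1110 (4 bits)
  7 -> 11111110 (8 bits)
Total length = 2 + 4 + 4 + 8 = 18 bits.

Unary([1, 3, 3, 7]) = 101110111011111110 (18 bits)


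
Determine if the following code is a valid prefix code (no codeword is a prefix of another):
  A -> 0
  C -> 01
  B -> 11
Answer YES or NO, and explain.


Checking each pair (does one codeword prefix another?):
  A='0' vs C='01': prefix -- VIOLATION

NO -- this is NOT a valid prefix code. A (0) is a prefix of C (01).


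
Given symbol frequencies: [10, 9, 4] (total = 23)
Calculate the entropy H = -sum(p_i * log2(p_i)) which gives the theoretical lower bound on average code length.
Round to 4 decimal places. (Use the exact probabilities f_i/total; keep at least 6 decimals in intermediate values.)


Per-symbol terms -p_i * log2(p_i) with p_i = f_i/23:
  p = 10/23 = 0.434783: log2(p) = -1.201634, -p*log2(p) = 0.522450
  p = 9/23 = 0.391304: log2(p) = -1.353637, -p*log2(p) = 0.529684
  p = 4/23 = 0.173913: log2(p) = -2.523562, -p*log2(p) = 0.438880
H = 0.522450 + 0.529684 + 0.438880 = 1.491014

H = 1.491 bits/symbol


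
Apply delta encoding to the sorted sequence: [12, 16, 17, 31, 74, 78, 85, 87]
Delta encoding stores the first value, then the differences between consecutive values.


First value: 12
Deltas:
  16 - 12 = 4
  17 - 16 = 1
  31 - 17 = 14
  74 - 31 = 43
  78 - 74 = 4
  85 - 78 = 7
  87 - 85 = 2


Delta encoded: [12, 4, 1, 14, 43, 4, 7, 2]


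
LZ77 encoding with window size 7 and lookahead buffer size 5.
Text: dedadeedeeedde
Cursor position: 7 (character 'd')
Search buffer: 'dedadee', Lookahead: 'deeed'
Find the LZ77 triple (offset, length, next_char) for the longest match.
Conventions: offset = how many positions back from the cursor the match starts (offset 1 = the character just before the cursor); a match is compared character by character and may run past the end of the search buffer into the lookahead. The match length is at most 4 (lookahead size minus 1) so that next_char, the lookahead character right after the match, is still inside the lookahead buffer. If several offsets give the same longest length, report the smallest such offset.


Try each offset into the search buffer:
  offset=1 (pos 6, char 'e'): match length 0
  offset=2 (pos 5, char 'e'): match length 0
  offset=3 (pos 4, char 'd'): match length 3
  offset=4 (pos 3, char 'a'): match length 0
  offset=5 (pos 2, char 'd'): match length 1
  offset=6 (pos 1, char 'e'): match length 0
  offset=7 (pos 0, char 'd'): match length 2
Longest match has length 3 at offset 3.
next_char = character at position 7 + 3 = 10 -> 'e'

Best match: offset=3, length=3 (matching 'dee' starting at position 4)
LZ77 triple: (3, 3, 'e')


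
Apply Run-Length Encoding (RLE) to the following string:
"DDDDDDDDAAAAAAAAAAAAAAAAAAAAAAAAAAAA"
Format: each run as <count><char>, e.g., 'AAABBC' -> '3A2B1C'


Scanning runs left to right:
  i=0: run of 'D' x 8 -> '8D'
  i=8: run of 'A' x 28 -> '28A'

RLE = 8D28A


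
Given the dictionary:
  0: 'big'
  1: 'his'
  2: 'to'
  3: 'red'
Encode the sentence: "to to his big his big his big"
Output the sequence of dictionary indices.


Look up each word in the dictionary:
  'to' -> 2
  'to' -> 2
  'his' -> 1
  'big' -> 0
  'his' -> 1
  'big' -> 0
  'his' -> 1
  'big' -> 0

Encoded: [2, 2, 1, 0, 1, 0, 1, 0]


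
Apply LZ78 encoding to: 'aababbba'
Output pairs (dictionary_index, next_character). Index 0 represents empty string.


LZ78 encoding steps:
Dictionary: {0: ''}
Step 1: w='' (idx 0), next='a' -> output (0, 'a'), add 'a' as idx 1
Step 2: w='a' (idx 1), next='b' -> output (1, 'b'), add 'ab' as idx 2
Step 3: w='ab' (idx 2), next='b' -> output (2, 'b'), add 'abb' as idx 3
Step 4: w='' (idx 0), next='b' -> output (0, 'b'), add 'b' as idx 4
Step 5: w='a' (idx 1), end of input -> output (1, '')


Encoded: [(0, 'a'), (1, 'b'), (2, 'b'), (0, 'b'), (1, '')]


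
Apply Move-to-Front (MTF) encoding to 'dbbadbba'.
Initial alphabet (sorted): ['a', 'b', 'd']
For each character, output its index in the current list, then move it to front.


MTF encoding:
'd': index 2 in ['a', 'b', 'd'] -> ['d', 'a', 'b']
'b': index 2 in ['d', 'a', 'b'] -> ['b', 'd', 'a']
'b': index 0 in ['b', 'd', 'a'] -> ['b', 'd', 'a']
'a': index 2 in ['b', 'd', 'a'] -> ['a', 'b', 'd']
'd': index 2 in ['a', 'b', 'd'] -> ['d', 'a', 'b']
'b': index 2 in ['d', 'a', 'b'] -> ['b', 'd', 'a']
'b': index 0 in ['b', 'd', 'a'] -> ['b', 'd', 'a']
'a': index 2 in ['b', 'd', 'a'] -> ['a', 'b', 'd']


Output: [2, 2, 0, 2, 2, 2, 0, 2]


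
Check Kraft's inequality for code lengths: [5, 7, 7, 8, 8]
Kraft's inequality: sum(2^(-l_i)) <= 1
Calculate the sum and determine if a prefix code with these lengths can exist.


Sum = 2^(-5) + 2^(-7) + 2^(-7) + 2^(-8) + 2^(-8)
    = 0.03125 + 0.0078125 + 0.0078125 + 0.00390625 + 0.00390625
    = 14/256 = 0.0546875
Since 0.0546875 <= 1, Kraft's inequality IS satisfied.
A prefix code with these lengths CAN exist.

Kraft sum = 0.0546875. Satisfied.


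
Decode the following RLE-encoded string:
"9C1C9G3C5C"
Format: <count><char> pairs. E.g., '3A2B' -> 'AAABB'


Expanding each <count><char> pair:
  9C -> 'CCCCCCCCC'
  1C -> 'C'
  9G -> 'GGGGGGGGG'
  3C -> 'CCC'
  5C -> 'CCCCC'

Decoded = CCCCCCCCCCGGGGGGGGGCCCCCCCC


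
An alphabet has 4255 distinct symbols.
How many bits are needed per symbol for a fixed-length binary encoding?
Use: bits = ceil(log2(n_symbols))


log2(4255) = 12.0549
Bracket: 2^12 = 4096 < 4255 <= 2^13 = 8192
So ceil(log2(4255)) = 13

bits = ceil(log2(4255)) = ceil(12.0549) = 13 bits


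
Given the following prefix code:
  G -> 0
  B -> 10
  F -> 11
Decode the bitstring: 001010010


Decoding step by step:
Bits 0 -> G
Bits 0 -> G
Bits 10 -> B
Bits 10 -> B
Bits 0 -> G
Bits 10 -> B


Decoded message: GGBBGB


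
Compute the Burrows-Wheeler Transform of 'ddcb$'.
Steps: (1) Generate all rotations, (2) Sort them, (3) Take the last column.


Rotations (sorted):
  0: $ddcb -> last char: b
  1: b$ddc -> last char: c
  2: cb$dd -> last char: d
  3: dcb$d -> last char: d
  4: ddcb$ -> last char: $


BWT = bcdd$


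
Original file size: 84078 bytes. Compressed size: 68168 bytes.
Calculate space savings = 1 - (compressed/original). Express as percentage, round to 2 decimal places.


ratio = compressed/original = 68168/84078 = 0.810771
savings = 1 - ratio = 1 - 0.810771 = 0.189229
as a percentage: 0.189229 * 100 = 18.92%

Space savings = 1 - 68168/84078 = 18.92%


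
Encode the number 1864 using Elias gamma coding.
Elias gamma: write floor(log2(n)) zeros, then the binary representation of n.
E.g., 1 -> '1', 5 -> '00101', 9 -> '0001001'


num_bits = floor(log2(1864)) + 1 = 11
leading_zeros = num_bits - 1 = 10
binary(1864) = 11101001000

Elias gamma(1864) = '0000000000' + '11101001000' = 000000000011101001000 (21 bits)


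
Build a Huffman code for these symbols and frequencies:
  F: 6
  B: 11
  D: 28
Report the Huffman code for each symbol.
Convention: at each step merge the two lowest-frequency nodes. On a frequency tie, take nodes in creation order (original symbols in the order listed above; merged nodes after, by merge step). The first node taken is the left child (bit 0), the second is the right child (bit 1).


Huffman tree construction:
Step 1: Merge F(6) + B(11) = 17
Step 2: Merge (F+B)(17) + D(28) = 45
Read each symbol's code off the tree from the root (left child = 0, right child = 1).

Codes:
  F: 00 (length 2)
  B: 01 (length 2)
  D: 1 (length 1)
Average code length: 62/45 = 1.3778 bits/symbol


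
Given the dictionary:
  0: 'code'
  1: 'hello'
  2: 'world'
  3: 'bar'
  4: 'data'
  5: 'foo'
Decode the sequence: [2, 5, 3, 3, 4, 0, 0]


Look up each index in the dictionary:
  2 -> 'world'
  5 -> 'foo'
  3 -> 'bar'
  3 -> 'bar'
  4 -> 'data'
  0 -> 'code'
  0 -> 'code'

Decoded: "world foo bar bar data code code"


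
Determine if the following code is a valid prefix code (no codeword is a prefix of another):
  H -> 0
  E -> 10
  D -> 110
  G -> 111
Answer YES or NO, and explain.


Checking each pair (does one codeword prefix another?):
  H='0' vs E='10': no prefix
  H='0' vs D='110': no prefix
  H='0' vs G='111': no prefix
  E='10' vs H='0': no prefix
  E='10' vs D='110': no prefix
  E='10' vs G='111': no prefix
  D='110' vs H='0': no prefix
  D='110' vs E='10': no prefix
  D='110' vs G='111': no prefix
  G='111' vs H='0': no prefix
  G='111' vs E='10': no prefix
  G='111' vs D='110': no prefix
No violation found over all pairs.

YES -- this is a valid prefix code. No codeword is a prefix of any other codeword.


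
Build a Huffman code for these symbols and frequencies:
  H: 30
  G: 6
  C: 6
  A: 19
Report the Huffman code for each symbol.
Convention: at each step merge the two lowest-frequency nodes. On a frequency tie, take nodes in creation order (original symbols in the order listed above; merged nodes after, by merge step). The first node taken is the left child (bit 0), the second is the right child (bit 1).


Huffman tree construction:
Step 1: Merge G(6) + C(6) = 12
Step 2: Merge (G+C)(12) + A(19) = 31
Step 3: Merge H(30) + ((G+C)+A)(31) = 61
Read each symbol's code off the tree from the root (left child = 0, right child = 1).

Codes:
  H: 0 (length 1)
  G: 100 (length 3)
  C: 101 (length 3)
  A: 11 (length 2)
Average code length: 104/61 = 1.7049 bits/symbol


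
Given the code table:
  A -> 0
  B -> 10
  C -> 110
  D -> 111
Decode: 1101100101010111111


Decoding:
110 -> C
110 -> C
0 -> A
10 -> B
10 -> B
10 -> B
111 -> D
111 -> D


Result: CCABBBDD


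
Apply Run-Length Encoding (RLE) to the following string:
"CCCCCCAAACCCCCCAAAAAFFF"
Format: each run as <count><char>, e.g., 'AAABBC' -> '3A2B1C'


Scanning runs left to right:
  i=0: run of 'C' x 6 -> '6C'
  i=6: run of 'A' x 3 -> '3A'
  i=9: run of 'C' x 6 -> '6C'
  i=15: run of 'A' x 5 -> '5A'
  i=20: run of 'F' x 3 -> '3F'

RLE = 6C3A6C5A3F


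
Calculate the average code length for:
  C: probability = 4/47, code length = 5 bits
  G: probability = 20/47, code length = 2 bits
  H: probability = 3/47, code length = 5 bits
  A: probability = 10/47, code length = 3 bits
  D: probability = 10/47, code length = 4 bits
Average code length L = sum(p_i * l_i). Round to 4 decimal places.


Weighted contributions p_i * l_i:
  C: (4/47) * 5 = 20/47
  G: (20/47) * 2 = 40/47
  H: (3/47) * 5 = 15/47
  A: (10/47) * 3 = 30/47
  D: (10/47) * 4 = 40/47
Sum = (20 + 40 + 15 + 30 + 40)/47 = 145/47

L = 145/47 = 3.0851 bits/symbol


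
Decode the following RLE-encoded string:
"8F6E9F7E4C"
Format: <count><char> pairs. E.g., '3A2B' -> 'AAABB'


Expanding each <count><char> pair:
  8F -> 'FFFFFFFF'
  6E -> 'EEEEEE'
  9F -> 'FFFFFFFFF'
  7E -> 'EEEEEEE'
  4C -> 'CCCC'

Decoded = FFFFFFFFEEEEEEFFFFFFFFFEEEEEEECCCC


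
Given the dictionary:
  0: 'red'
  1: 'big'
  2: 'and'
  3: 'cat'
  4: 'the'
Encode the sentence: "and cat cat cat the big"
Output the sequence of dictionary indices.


Look up each word in the dictionary:
  'and' -> 2
  'cat' -> 3
  'cat' -> 3
  'cat' -> 3
  'the' -> 4
  'big' -> 1

Encoded: [2, 3, 3, 3, 4, 1]


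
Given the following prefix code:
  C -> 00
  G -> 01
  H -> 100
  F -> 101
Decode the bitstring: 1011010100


Decoding step by step:
Bits 101 -> F
Bits 101 -> F
Bits 01 -> G
Bits 00 -> C


Decoded message: FFGC


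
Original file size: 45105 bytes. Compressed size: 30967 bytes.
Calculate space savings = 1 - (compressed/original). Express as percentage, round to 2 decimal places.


ratio = compressed/original = 30967/45105 = 0.686554
savings = 1 - ratio = 1 - 0.686554 = 0.313446
as a percentage: 0.313446 * 100 = 31.34%

Space savings = 1 - 30967/45105 = 31.34%


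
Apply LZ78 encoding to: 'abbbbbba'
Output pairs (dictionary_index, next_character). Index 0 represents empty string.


LZ78 encoding steps:
Dictionary: {0: ''}
Step 1: w='' (idx 0), next='a' -> output (0, 'a'), add 'a' as idx 1
Step 2: w='' (idx 0), next='b' -> output (0, 'b'), add 'b' as idx 2
Step 3: w='b' (idx 2), next='b' -> output (2, 'b'), add 'bb' as idx 3
Step 4: w='bb' (idx 3), next='b' -> output (3, 'b'), add 'bbb' as idx 4
Step 5: w='a' (idx 1), end of input -> output (1, '')


Encoded: [(0, 'a'), (0, 'b'), (2, 'b'), (3, 'b'), (1, '')]


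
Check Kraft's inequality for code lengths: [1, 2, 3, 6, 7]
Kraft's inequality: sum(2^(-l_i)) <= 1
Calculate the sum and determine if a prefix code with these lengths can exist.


Sum = 2^(-1) + 2^(-2) + 2^(-3) + 2^(-6) + 2^(-7)
    = 0.5 + 0.25 + 0.125 + 0.015625 + 0.0078125
    = 115/128 = 0.8984375
Since 0.8984375 <= 1, Kraft's inequality IS satisfied.
A prefix code with these lengths CAN exist.

Kraft sum = 0.8984375. Satisfied.


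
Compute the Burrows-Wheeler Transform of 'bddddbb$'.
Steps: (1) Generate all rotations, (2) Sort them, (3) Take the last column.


Rotations (sorted):
  0: $bddddbb -> last char: b
  1: b$bddddb -> last char: b
  2: bb$bdddd -> last char: d
  3: bddddbb$ -> last char: $
  4: dbb$bddd -> last char: d
  5: ddbb$bdd -> last char: d
  6: dddbb$bd -> last char: d
  7: ddddbb$b -> last char: b


BWT = bbd$dddb


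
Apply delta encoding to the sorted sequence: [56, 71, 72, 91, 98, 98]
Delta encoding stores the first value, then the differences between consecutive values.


First value: 56
Deltas:
  71 - 56 = 15
  72 - 71 = 1
  91 - 72 = 19
  98 - 91 = 7
  98 - 98 = 0


Delta encoded: [56, 15, 1, 19, 7, 0]


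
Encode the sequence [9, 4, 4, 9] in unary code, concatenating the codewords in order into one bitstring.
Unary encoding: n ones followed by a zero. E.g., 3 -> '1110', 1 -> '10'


Encode each number as n ones followed by a terminating 0:
  9 -> 1111111110 (10 bits)
  4 -> 11110 (5 bits)
  4 -> 11110 (5 bits)
  9 -> 1111111110 (10 bits)
Total length = 10 + 5 + 5 + 10 = 30 bits.

Unary([9, 4, 4, 9]) = 111111111011110111101111111110 (30 bits)


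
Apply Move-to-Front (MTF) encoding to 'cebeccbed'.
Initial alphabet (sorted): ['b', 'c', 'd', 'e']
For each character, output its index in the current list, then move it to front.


MTF encoding:
'c': index 1 in ['b', 'c', 'd', 'e'] -> ['c', 'b', 'd', 'e']
'e': index 3 in ['c', 'b', 'd', 'e'] -> ['e', 'c', 'b', 'd']
'b': index 2 in ['e', 'c', 'b', 'd'] -> ['b', 'e', 'c', 'd']
'e': index 1 in ['b', 'e', 'c', 'd'] -> ['e', 'b', 'c', 'd']
'c': index 2 in ['e', 'b', 'c', 'd'] -> ['c', 'e', 'b', 'd']
'c': index 0 in ['c', 'e', 'b', 'd'] -> ['c', 'e', 'b', 'd']
'b': index 2 in ['c', 'e', 'b', 'd'] -> ['b', 'c', 'e', 'd']
'e': index 2 in ['b', 'c', 'e', 'd'] -> ['e', 'b', 'c', 'd']
'd': index 3 in ['e', 'b', 'c', 'd'] -> ['d', 'e', 'b', 'c']


Output: [1, 3, 2, 1, 2, 0, 2, 2, 3]


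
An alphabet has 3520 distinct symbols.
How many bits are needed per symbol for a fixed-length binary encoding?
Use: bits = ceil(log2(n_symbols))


log2(3520) = 11.7814
Bracket: 2^11 = 2048 < 3520 <= 2^12 = 4096
So ceil(log2(3520)) = 12

bits = ceil(log2(3520)) = ceil(11.7814) = 12 bits


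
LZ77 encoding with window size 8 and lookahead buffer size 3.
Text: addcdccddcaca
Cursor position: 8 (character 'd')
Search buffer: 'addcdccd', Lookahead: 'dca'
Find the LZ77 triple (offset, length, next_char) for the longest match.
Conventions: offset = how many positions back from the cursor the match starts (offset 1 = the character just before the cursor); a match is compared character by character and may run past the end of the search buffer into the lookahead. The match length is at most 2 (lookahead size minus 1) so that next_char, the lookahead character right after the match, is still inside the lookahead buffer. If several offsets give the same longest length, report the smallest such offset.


Try each offset into the search buffer:
  offset=1 (pos 7, char 'd'): match length 1
  offset=2 (pos 6, char 'c'): match length 0
  offset=3 (pos 5, char 'c'): match length 0
  offset=4 (pos 4, char 'd'): match length 2
  offset=5 (pos 3, char 'c'): match length 0
  offset=6 (pos 2, char 'd'): match length 2
  offset=7 (pos 1, char 'd'): match length 1
  offset=8 (pos 0, char 'a'): match length 0
Longest match has length 2, found at offsets 4, 6; take the smallest, offset 4.
next_char = character at position 8 + 2 = 10 -> 'a'

Best match: offset=4, length=2 (matching 'dc' starting at position 4)
LZ77 triple: (4, 2, 'a')


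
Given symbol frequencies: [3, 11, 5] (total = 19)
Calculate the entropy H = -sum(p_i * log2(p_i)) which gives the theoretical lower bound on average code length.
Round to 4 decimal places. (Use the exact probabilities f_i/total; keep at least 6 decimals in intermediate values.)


Per-symbol terms -p_i * log2(p_i) with p_i = f_i/19:
  p = 3/19 = 0.157895: log2(p) = -2.662965, -p*log2(p) = 0.420468
  p = 11/19 = 0.578947: log2(p) = -0.788496, -p*log2(p) = 0.456498
  p = 5/19 = 0.263158: log2(p) = -1.925999, -p*log2(p) = 0.506842
H = 0.420468 + 0.456498 + 0.506842 = 1.383808

H = 1.3838 bits/symbol


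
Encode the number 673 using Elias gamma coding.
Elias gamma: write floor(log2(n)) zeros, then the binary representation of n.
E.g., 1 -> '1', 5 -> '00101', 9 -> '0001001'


num_bits = floor(log2(673)) + 1 = 10
leading_zeros = num_bits - 1 = 9
binary(673) = 1010100001

Elias gamma(673) = '000000000' + '1010100001' = 0000000001010100001 (19 bits)


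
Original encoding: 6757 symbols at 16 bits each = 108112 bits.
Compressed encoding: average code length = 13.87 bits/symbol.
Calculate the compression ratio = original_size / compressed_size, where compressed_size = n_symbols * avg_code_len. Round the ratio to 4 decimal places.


original_size = n_symbols * orig_bits = 6757 * 16 = 108112 bits
compressed_size = n_symbols * avg_code_len = 6757 * 13.87 = 93719.59 bits
ratio = original_size / compressed_size = 108112 / 93719.59 = 1.1536

Compression ratio = 1.1536


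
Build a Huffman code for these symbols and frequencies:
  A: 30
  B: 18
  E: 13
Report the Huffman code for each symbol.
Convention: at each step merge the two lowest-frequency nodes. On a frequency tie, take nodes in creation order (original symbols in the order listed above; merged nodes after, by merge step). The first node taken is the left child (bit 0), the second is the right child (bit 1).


Huffman tree construction:
Step 1: Merge E(13) + B(18) = 31
Step 2: Merge A(30) + (E+B)(31) = 61
Read each symbol's code off the tree from the root (left child = 0, right child = 1).

Codes:
  A: 0 (length 1)
  B: 11 (length 2)
  E: 10 (length 2)
Average code length: 92/61 = 1.5082 bits/symbol


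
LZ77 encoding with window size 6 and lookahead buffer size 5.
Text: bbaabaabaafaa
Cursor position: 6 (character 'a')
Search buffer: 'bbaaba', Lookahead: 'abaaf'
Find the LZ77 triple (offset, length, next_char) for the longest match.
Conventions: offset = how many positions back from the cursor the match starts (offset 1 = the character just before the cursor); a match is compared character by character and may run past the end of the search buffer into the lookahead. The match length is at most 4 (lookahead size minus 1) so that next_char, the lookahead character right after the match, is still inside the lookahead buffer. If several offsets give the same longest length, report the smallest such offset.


Try each offset into the search buffer:
  offset=1 (pos 5, char 'a'): match length 1
  offset=2 (pos 4, char 'b'): match length 0
  offset=3 (pos 3, char 'a'): match length 4
  offset=4 (pos 2, char 'a'): match length 1
  offset=5 (pos 1, char 'b'): match length 0
  offset=6 (pos 0, char 'b'): match length 0
Longest match has length 4 at offset 3.
next_char = character at position 6 + 4 = 10 -> 'f'

Best match: offset=3, length=4 (matching 'abaa' starting at position 3)
LZ77 triple: (3, 4, 'f')


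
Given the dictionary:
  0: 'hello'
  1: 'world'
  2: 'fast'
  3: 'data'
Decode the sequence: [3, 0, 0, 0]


Look up each index in the dictionary:
  3 -> 'data'
  0 -> 'hello'
  0 -> 'hello'
  0 -> 'hello'

Decoded: "data hello hello hello"


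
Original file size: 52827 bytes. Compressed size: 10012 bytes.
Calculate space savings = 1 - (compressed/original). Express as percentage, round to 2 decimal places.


ratio = compressed/original = 10012/52827 = 0.189524
savings = 1 - ratio = 1 - 0.189524 = 0.810476
as a percentage: 0.810476 * 100 = 81.05%

Space savings = 1 - 10012/52827 = 81.05%


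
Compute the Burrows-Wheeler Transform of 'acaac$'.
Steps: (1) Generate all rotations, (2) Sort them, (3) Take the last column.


Rotations (sorted):
  0: $acaac -> last char: c
  1: aac$ac -> last char: c
  2: ac$aca -> last char: a
  3: acaac$ -> last char: $
  4: c$acaa -> last char: a
  5: caac$a -> last char: a


BWT = cca$aa


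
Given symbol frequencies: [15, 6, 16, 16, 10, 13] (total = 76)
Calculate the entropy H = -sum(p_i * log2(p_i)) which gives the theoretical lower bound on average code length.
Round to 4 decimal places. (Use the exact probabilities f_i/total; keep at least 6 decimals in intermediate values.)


Per-symbol terms -p_i * log2(p_i) with p_i = f_i/76:
  p = 15/76 = 0.197368: log2(p) = -2.341037, -p*log2(p) = 0.462047
  p = 6/76 = 0.078947: log2(p) = -3.662965, -p*log2(p) = 0.289181
  p = 16/76 = 0.210526: log2(p) = -2.247928, -p*log2(p) = 0.473248
  p = 16/76 = 0.210526: log2(p) = -2.247928, -p*log2(p) = 0.473248
  p = 10/76 = 0.131579: log2(p) = -2.925999, -p*log2(p) = 0.385000
  p = 13/76 = 0.171053: log2(p) = -2.547488, -p*log2(p) = 0.435754
H = 0.462047 + 0.289181 + 0.473248 + 0.473248 + 0.385000 + 0.435754 = 2.518478

H = 2.5185 bits/symbol


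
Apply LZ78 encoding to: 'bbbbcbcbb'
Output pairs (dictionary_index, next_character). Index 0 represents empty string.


LZ78 encoding steps:
Dictionary: {0: ''}
Step 1: w='' (idx 0), next='b' -> output (0, 'b'), add 'b' as idx 1
Step 2: w='b' (idx 1), next='b' -> output (1, 'b'), add 'bb' as idx 2
Step 3: w='b' (idx 1), next='c' -> output (1, 'c'), add 'bc' as idx 3
Step 4: w='bc' (idx 3), next='b' -> output (3, 'b'), add 'bcb' as idx 4
Step 5: w='b' (idx 1), end of input -> output (1, '')


Encoded: [(0, 'b'), (1, 'b'), (1, 'c'), (3, 'b'), (1, '')]


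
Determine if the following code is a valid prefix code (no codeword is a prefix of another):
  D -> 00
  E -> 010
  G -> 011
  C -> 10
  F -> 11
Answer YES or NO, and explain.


Checking each pair (does one codeword prefix another?):
  D='00' vs E='010': no prefix
  D='00' vs G='011': no prefix
  D='00' vs C='10': no prefix
  D='00' vs F='11': no prefix
  E='010' vs D='00': no prefix
  E='010' vs G='011': no prefix
  E='010' vs C='10': no prefix
  E='010' vs F='11': no prefix
  G='011' vs D='00': no prefix
  G='011' vs E='010': no prefix
  G='011' vs C='10': no prefix
  G='011' vs F='11': no prefix
  C='10' vs D='00': no prefix
  C='10' vs E='010': no prefix
  C='10' vs G='011': no prefix
  C='10' vs F='11': no prefix
  F='11' vs D='00': no prefix
  F='11' vs E='010': no prefix
  F='11' vs G='011': no prefix
  F='11' vs C='10': no prefix
No violation found over all pairs.

YES -- this is a valid prefix code. No codeword is a prefix of any other codeword.


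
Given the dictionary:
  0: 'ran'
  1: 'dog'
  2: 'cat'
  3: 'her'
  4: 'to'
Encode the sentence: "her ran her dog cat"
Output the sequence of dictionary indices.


Look up each word in the dictionary:
  'her' -> 3
  'ran' -> 0
  'her' -> 3
  'dog' -> 1
  'cat' -> 2

Encoded: [3, 0, 3, 1, 2]


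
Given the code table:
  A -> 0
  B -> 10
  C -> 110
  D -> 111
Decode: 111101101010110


Decoding:
111 -> D
10 -> B
110 -> C
10 -> B
10 -> B
110 -> C


Result: DBCBBC


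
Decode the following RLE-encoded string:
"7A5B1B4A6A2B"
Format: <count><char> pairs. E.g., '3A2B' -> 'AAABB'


Expanding each <count><char> pair:
  7A -> 'AAAAAAA'
  5B -> 'BBBBB'
  1B -> 'B'
  4A -> 'AAAA'
  6A -> 'AAAAAA'
  2B -> 'BB'

Decoded = AAAAAAABBBBBBAAAAAAAAAABB


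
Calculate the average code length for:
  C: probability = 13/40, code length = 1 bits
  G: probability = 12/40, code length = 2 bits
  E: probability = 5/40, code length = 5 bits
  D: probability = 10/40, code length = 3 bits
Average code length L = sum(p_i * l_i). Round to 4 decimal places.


Weighted contributions p_i * l_i:
  C: (13/40) * 1 = 13/40
  G: (12/40) * 2 = 24/40
  E: (5/40) * 5 = 25/40
  D: (10/40) * 3 = 30/40
Sum = (13 + 24 + 25 + 30)/40 = 92/40

L = 92/40 = 2.3000 bits/symbol


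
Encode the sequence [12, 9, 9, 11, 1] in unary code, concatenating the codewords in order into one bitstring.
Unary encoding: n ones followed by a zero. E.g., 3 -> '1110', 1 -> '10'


Encode each number as n ones followed by a terminating 0:
  12 -> 1111111111110 (13 bits)
  9 -> 1111111110 (10 bits)
  9 -> 1111111110 (10 bits)
  11 -> 111111111110 (12 bits)
  1 -> 10 (2 bits)
Total length = 13 + 10 + 10 + 12 + 2 = 47 bits.

Unary([12, 9, 9, 11, 1]) = 11111111111101111111110111111111011111111111010 (47 bits)


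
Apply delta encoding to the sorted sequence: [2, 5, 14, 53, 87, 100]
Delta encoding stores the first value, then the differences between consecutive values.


First value: 2
Deltas:
  5 - 2 = 3
  14 - 5 = 9
  53 - 14 = 39
  87 - 53 = 34
  100 - 87 = 13


Delta encoded: [2, 3, 9, 39, 34, 13]


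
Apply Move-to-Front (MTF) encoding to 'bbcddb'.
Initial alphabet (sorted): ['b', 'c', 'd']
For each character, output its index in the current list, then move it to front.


MTF encoding:
'b': index 0 in ['b', 'c', 'd'] -> ['b', 'c', 'd']
'b': index 0 in ['b', 'c', 'd'] -> ['b', 'c', 'd']
'c': index 1 in ['b', 'c', 'd'] -> ['c', 'b', 'd']
'd': index 2 in ['c', 'b', 'd'] -> ['d', 'c', 'b']
'd': index 0 in ['d', 'c', 'b'] -> ['d', 'c', 'b']
'b': index 2 in ['d', 'c', 'b'] -> ['b', 'd', 'c']


Output: [0, 0, 1, 2, 0, 2]


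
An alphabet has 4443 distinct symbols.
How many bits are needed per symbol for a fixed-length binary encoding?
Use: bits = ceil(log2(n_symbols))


log2(4443) = 12.1173
Bracket: 2^12 = 4096 < 4443 <= 2^13 = 8192
So ceil(log2(4443)) = 13

bits = ceil(log2(4443)) = ceil(12.1173) = 13 bits


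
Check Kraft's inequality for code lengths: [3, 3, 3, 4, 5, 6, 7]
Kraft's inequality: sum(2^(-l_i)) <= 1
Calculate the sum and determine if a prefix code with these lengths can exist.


Sum = 2^(-3) + 2^(-3) + 2^(-3) + 2^(-4) + 2^(-5) + 2^(-6) + 2^(-7)
    = 0.125 + 0.125 + 0.125 + 0.0625 + 0.03125 + 0.015625 + 0.0078125
    = 63/128 = 0.4921875
Since 0.4921875 <= 1, Kraft's inequality IS satisfied.
A prefix code with these lengths CAN exist.

Kraft sum = 0.4921875. Satisfied.


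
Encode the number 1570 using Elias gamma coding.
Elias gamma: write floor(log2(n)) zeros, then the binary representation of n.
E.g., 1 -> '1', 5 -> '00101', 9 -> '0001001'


num_bits = floor(log2(1570)) + 1 = 11
leading_zeros = num_bits - 1 = 10
binary(1570) = 11000100010

Elias gamma(1570) = '0000000000' + '11000100010' = 000000000011000100010 (21 bits)


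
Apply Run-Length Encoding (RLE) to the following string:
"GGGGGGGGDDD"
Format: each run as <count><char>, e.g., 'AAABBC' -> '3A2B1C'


Scanning runs left to right:
  i=0: run of 'G' x 8 -> '8G'
  i=8: run of 'D' x 3 -> '3D'

RLE = 8G3D


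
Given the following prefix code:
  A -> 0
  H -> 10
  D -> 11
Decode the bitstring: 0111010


Decoding step by step:
Bits 0 -> A
Bits 11 -> D
Bits 10 -> H
Bits 10 -> H


Decoded message: ADHH


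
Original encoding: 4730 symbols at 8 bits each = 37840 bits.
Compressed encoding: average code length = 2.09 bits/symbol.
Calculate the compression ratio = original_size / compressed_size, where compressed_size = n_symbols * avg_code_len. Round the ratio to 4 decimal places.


original_size = n_symbols * orig_bits = 4730 * 8 = 37840 bits
compressed_size = n_symbols * avg_code_len = 4730 * 2.09 = 9885.7 bits
ratio = original_size / compressed_size = 37840 / 9885.7 = 3.8278

Compression ratio = 3.8278


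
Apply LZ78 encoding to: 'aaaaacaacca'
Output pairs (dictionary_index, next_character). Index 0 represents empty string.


LZ78 encoding steps:
Dictionary: {0: ''}
Step 1: w='' (idx 0), next='a' -> output (0, 'a'), add 'a' as idx 1
Step 2: w='a' (idx 1), next='a' -> output (1, 'a'), add 'aa' as idx 2
Step 3: w='aa' (idx 2), next='c' -> output (2, 'c'), add 'aac' as idx 3
Step 4: w='aac' (idx 3), next='c' -> output (3, 'c'), add 'aacc' as idx 4
Step 5: w='a' (idx 1), end of input -> output (1, '')


Encoded: [(0, 'a'), (1, 'a'), (2, 'c'), (3, 'c'), (1, '')]


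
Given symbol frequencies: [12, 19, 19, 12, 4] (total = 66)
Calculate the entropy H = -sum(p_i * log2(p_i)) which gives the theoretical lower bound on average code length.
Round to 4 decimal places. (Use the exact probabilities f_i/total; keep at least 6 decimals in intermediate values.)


Per-symbol terms -p_i * log2(p_i) with p_i = f_i/66:
  p = 12/66 = 0.181818: log2(p) = -2.459432, -p*log2(p) = 0.447169
  p = 19/66 = 0.287879: log2(p) = -1.796467, -p*log2(p) = 0.517165
  p = 19/66 = 0.287879: log2(p) = -1.796467, -p*log2(p) = 0.517165
  p = 12/66 = 0.181818: log2(p) = -2.459432, -p*log2(p) = 0.447169
  p = 4/66 = 0.060606: log2(p) = -4.044394, -p*log2(p) = 0.245115
H = 0.447169 + 0.517165 + 0.517165 + 0.447169 + 0.245115 = 2.173783

H = 2.1738 bits/symbol


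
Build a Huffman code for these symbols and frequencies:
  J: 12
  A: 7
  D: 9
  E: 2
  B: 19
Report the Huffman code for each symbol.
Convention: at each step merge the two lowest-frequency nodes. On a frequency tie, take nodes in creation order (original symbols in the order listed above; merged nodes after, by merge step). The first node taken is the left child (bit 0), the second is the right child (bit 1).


Huffman tree construction:
Step 1: Merge E(2) + A(7) = 9
Step 2: Merge D(9) + (E+A)(9) = 18
Step 3: Merge J(12) + (D+(E+A))(18) = 30
Step 4: Merge B(19) + (J+(D+(E+A)))(30) = 49
Read each symbol's code off the tree from the root (left child = 0, right child = 1).

Codes:
  J: 10 (length 2)
  A: 1111 (length 4)
  D: 110 (length 3)
  E: 1110 (length 4)
  B: 0 (length 1)
Average code length: 106/49 = 2.1633 bits/symbol


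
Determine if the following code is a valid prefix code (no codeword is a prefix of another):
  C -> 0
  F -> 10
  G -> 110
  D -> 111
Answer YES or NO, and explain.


Checking each pair (does one codeword prefix another?):
  C='0' vs F='10': no prefix
  C='0' vs G='110': no prefix
  C='0' vs D='111': no prefix
  F='10' vs C='0': no prefix
  F='10' vs G='110': no prefix
  F='10' vs D='111': no prefix
  G='110' vs C='0': no prefix
  G='110' vs F='10': no prefix
  G='110' vs D='111': no prefix
  D='111' vs C='0': no prefix
  D='111' vs F='10': no prefix
  D='111' vs G='110': no prefix
No violation found over all pairs.

YES -- this is a valid prefix code. No codeword is a prefix of any other codeword.


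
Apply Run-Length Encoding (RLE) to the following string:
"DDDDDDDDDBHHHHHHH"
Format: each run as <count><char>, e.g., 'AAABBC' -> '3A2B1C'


Scanning runs left to right:
  i=0: run of 'D' x 9 -> '9D'
  i=9: run of 'B' x 1 -> '1B'
  i=10: run of 'H' x 7 -> '7H'

RLE = 9D1B7H


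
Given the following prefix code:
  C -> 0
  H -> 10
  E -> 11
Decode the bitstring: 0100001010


Decoding step by step:
Bits 0 -> C
Bits 10 -> H
Bits 0 -> C
Bits 0 -> C
Bits 0 -> C
Bits 10 -> H
Bits 10 -> H


Decoded message: CHCCCHH


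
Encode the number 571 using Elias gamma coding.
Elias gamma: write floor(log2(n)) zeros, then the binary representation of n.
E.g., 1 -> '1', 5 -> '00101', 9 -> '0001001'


num_bits = floor(log2(571)) + 1 = 10
leading_zeros = num_bits - 1 = 9
binary(571) = 1000111011

Elias gamma(571) = '000000000' + '1000111011' = 0000000001000111011 (19 bits)


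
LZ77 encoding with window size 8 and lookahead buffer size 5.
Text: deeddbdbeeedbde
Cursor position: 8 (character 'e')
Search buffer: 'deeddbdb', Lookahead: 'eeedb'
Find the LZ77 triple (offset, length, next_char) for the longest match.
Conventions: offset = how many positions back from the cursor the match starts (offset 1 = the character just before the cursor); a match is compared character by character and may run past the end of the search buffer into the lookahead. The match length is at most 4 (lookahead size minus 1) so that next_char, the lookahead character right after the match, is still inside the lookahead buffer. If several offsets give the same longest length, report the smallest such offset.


Try each offset into the search buffer:
  offset=1 (pos 7, char 'b'): match length 0
  offset=2 (pos 6, char 'd'): match length 0
  offset=3 (pos 5, char 'b'): match length 0
  offset=4 (pos 4, char 'd'): match length 0
  offset=5 (pos 3, char 'd'): match length 0
  offset=6 (pos 2, char 'e'): match length 1
  offset=7 (pos 1, char 'e'): match length 2
  offset=8 (pos 0, char 'd'): match length 0
Longest match has length 2 at offset 7.
next_char = character at position 8 + 2 = 10 -> 'e'

Best match: offset=7, length=2 (matching 'ee' starting at position 1)
LZ77 triple: (7, 2, 'e')


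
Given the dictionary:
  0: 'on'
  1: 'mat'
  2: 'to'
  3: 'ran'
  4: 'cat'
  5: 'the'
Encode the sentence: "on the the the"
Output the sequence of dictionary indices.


Look up each word in the dictionary:
  'on' -> 0
  'the' -> 5
  'the' -> 5
  'the' -> 5

Encoded: [0, 5, 5, 5]


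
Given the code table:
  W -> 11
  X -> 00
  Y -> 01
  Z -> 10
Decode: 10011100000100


Decoding:
10 -> Z
01 -> Y
11 -> W
00 -> X
00 -> X
01 -> Y
00 -> X


Result: ZYWXXYX


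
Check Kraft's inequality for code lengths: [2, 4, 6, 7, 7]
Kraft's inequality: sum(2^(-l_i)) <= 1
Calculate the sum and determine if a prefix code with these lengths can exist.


Sum = 2^(-2) + 2^(-4) + 2^(-6) + 2^(-7) + 2^(-7)
    = 0.25 + 0.0625 + 0.015625 + 0.0078125 + 0.0078125
    = 44/128 = 0.34375
Since 0.34375 <= 1, Kraft's inequality IS satisfied.
A prefix code with these lengths CAN exist.

Kraft sum = 0.34375. Satisfied.


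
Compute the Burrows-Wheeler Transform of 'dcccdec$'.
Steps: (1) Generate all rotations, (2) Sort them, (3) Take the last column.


Rotations (sorted):
  0: $dcccdec -> last char: c
  1: c$dcccde -> last char: e
  2: cccdec$d -> last char: d
  3: ccdec$dc -> last char: c
  4: cdec$dcc -> last char: c
  5: dcccdec$ -> last char: $
  6: dec$dccc -> last char: c
  7: ec$dcccd -> last char: d


BWT = cedcc$cd


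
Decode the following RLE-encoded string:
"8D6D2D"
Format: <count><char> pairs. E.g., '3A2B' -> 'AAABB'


Expanding each <count><char> pair:
  8D -> 'DDDDDDDD'
  6D -> 'DDDDDD'
  2D -> 'DD'

Decoded = DDDDDDDDDDDDDDDD


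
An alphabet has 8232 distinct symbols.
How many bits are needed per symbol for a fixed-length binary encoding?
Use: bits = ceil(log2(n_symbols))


log2(8232) = 13.007
Bracket: 2^13 = 8192 < 8232 <= 2^14 = 16384
So ceil(log2(8232)) = 14

bits = ceil(log2(8232)) = ceil(13.007) = 14 bits


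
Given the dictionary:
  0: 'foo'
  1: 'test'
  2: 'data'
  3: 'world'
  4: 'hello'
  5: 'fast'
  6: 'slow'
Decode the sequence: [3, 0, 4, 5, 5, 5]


Look up each index in the dictionary:
  3 -> 'world'
  0 -> 'foo'
  4 -> 'hello'
  5 -> 'fast'
  5 -> 'fast'
  5 -> 'fast'

Decoded: "world foo hello fast fast fast"


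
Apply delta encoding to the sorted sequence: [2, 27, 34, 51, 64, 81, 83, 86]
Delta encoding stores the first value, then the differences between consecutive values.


First value: 2
Deltas:
  27 - 2 = 25
  34 - 27 = 7
  51 - 34 = 17
  64 - 51 = 13
  81 - 64 = 17
  83 - 81 = 2
  86 - 83 = 3


Delta encoded: [2, 25, 7, 17, 13, 17, 2, 3]


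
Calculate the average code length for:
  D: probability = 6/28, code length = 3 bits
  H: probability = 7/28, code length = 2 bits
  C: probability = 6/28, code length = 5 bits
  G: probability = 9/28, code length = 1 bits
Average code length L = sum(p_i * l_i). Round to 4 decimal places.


Weighted contributions p_i * l_i:
  D: (6/28) * 3 = 18/28
  H: (7/28) * 2 = 14/28
  C: (6/28) * 5 = 30/28
  G: (9/28) * 1 = 9/28
Sum = (18 + 14 + 30 + 9)/28 = 71/28

L = 71/28 = 2.5357 bits/symbol


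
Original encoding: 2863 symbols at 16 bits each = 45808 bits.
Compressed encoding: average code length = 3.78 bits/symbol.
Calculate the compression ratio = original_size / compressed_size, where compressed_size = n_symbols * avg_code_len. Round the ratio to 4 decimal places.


original_size = n_symbols * orig_bits = 2863 * 16 = 45808 bits
compressed_size = n_symbols * avg_code_len = 2863 * 3.78 = 10822.14 bits
ratio = original_size / compressed_size = 45808 / 10822.14 = 4.2328

Compression ratio = 4.2328


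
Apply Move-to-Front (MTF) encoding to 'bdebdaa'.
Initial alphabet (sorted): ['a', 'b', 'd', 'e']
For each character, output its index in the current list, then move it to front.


MTF encoding:
'b': index 1 in ['a', 'b', 'd', 'e'] -> ['b', 'a', 'd', 'e']
'd': index 2 in ['b', 'a', 'd', 'e'] -> ['d', 'b', 'a', 'e']
'e': index 3 in ['d', 'b', 'a', 'e'] -> ['e', 'd', 'b', 'a']
'b': index 2 in ['e', 'd', 'b', 'a'] -> ['b', 'e', 'd', 'a']
'd': index 2 in ['b', 'e', 'd', 'a'] -> ['d', 'b', 'e', 'a']
'a': index 3 in ['d', 'b', 'e', 'a'] -> ['a', 'd', 'b', 'e']
'a': index 0 in ['a', 'd', 'b', 'e'] -> ['a', 'd', 'b', 'e']


Output: [1, 2, 3, 2, 2, 3, 0]


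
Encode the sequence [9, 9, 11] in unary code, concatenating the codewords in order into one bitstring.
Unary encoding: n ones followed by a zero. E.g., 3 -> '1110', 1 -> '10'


Encode each number as n ones followed by a terminating 0:
  9 -> 1111111110 (10 bits)
  9 -> 1111111110 (10 bits)
  11 -> 111111111110 (12 bits)
Total length = 10 + 10 + 12 = 32 bits.

Unary([9, 9, 11]) = 11111111101111111110111111111110 (32 bits)


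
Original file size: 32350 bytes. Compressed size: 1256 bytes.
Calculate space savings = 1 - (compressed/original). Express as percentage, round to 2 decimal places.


ratio = compressed/original = 1256/32350 = 0.038825
savings = 1 - ratio = 1 - 0.038825 = 0.961175
as a percentage: 0.961175 * 100 = 96.12%

Space savings = 1 - 1256/32350 = 96.12%


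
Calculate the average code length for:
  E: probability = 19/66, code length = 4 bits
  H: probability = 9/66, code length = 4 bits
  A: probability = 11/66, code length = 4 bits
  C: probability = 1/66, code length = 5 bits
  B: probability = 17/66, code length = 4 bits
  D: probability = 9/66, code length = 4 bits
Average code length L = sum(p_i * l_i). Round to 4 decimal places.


Weighted contributions p_i * l_i:
  E: (19/66) * 4 = 76/66
  H: (9/66) * 4 = 36/66
  A: (11/66) * 4 = 44/66
  C: (1/66) * 5 = 5/66
  B: (17/66) * 4 = 68/66
  D: (9/66) * 4 = 36/66
Sum = (76 + 36 + 44 + 5 + 68 + 36)/66 = 265/66

L = 265/66 = 4.0152 bits/symbol
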